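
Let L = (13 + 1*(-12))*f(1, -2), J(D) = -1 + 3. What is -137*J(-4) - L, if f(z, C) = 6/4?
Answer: -551/2 ≈ -275.50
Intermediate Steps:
J(D) = 2
f(z, C) = 3/2 (f(z, C) = 6*(1/4) = 3/2)
L = 3/2 (L = (13 + 1*(-12))*(3/2) = (13 - 12)*(3/2) = 1*(3/2) = 3/2 ≈ 1.5000)
-137*J(-4) - L = -137*2 - 1*3/2 = -274 - 3/2 = -551/2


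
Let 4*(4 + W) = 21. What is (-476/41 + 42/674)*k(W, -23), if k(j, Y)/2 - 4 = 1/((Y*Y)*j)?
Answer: -146842416/1588955 ≈ -92.414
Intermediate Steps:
W = 5/4 (W = -4 + (1/4)*21 = -4 + 21/4 = 5/4 ≈ 1.2500)
k(j, Y) = 8 + 2/(Y**2*j) (k(j, Y) = 8 + 2/(((Y*Y)*j)) = 8 + 2/((Y**2*j)) = 8 + 2/((j*Y**2)) = 8 + 2*(1/(Y**2*j)) = 8 + 2/(Y**2*j))
(-476/41 + 42/674)*k(W, -23) = (-476/41 + 42/674)*(8 + 2/((-23)**2*(5/4))) = (-476*1/41 + 42*(1/674))*(8 + 2*(1/529)*(4/5)) = (-476/41 + 21/337)*(8 + 8/2645) = -159551/13817*21168/2645 = -146842416/1588955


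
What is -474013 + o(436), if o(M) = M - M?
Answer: -474013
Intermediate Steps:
o(M) = 0
-474013 + o(436) = -474013 + 0 = -474013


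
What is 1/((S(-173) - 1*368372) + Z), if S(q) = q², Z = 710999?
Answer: 1/372556 ≈ 2.6842e-6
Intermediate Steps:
1/((S(-173) - 1*368372) + Z) = 1/(((-173)² - 1*368372) + 710999) = 1/((29929 - 368372) + 710999) = 1/(-338443 + 710999) = 1/372556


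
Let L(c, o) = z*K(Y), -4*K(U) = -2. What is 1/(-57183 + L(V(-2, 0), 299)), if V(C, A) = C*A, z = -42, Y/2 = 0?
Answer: -1/57204 ≈ -1.7481e-5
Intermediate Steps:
Y = 0 (Y = 2*0 = 0)
K(U) = 1/2 (K(U) = -1/4*(-2) = 1/2)
V(C, A) = A*C
L(c, o) = -21 (L(c, o) = -42*1/2 = -21)
1/(-57183 + L(V(-2, 0), 299)) = 1/(-57183 - 21) = 1/(-57204) = -1/57204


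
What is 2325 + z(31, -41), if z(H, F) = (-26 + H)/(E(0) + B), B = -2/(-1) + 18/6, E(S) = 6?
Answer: 25580/11 ≈ 2325.5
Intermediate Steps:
B = 5 (B = -2*(-1) + 18*(1/6) = 2 + 3 = 5)
z(H, F) = -26/11 + H/11 (z(H, F) = (-26 + H)/(6 + 5) = (-26 + H)/11 = (-26 + H)*(1/11) = -26/11 + H/11)
2325 + z(31, -41) = 2325 + (-26/11 + (1/11)*31) = 2325 + (-26/11 + 31/11) = 2325 + 5/11 = 25580/11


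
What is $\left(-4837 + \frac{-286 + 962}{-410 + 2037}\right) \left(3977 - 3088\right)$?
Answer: $- \frac{6995650347}{1627} \approx -4.2997 \cdot 10^{6}$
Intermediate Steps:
$\left(-4837 + \frac{-286 + 962}{-410 + 2037}\right) \left(3977 - 3088\right) = \left(-4837 + \frac{676}{1627}\right) 889 = \left(- \frac{7869123}{1627}\right) 889 = - \frac{6995650347}{1627}$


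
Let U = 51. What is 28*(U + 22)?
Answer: 2044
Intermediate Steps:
28*(U + 22) = 28*(51 + 22) = 28*73 = 2044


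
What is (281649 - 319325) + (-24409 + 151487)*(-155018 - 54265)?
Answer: -26595302750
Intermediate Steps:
(281649 - 319325) + (-24409 + 151487)*(-155018 - 54265) = -37676 + 127078*(-209283) = -37676 - 26595265074 = -26595302750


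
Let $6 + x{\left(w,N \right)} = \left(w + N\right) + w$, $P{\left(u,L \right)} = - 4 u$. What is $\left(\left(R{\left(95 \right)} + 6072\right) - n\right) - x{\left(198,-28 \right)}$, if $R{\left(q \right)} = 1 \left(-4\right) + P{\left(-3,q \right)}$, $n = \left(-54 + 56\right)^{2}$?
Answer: $5714$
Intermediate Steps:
$n = 4$ ($n = 2^{2} = 4$)
$x{\left(w,N \right)} = -6 + N + 2 w$ ($x{\left(w,N \right)} = -6 + \left(\left(w + N\right) + w\right) = -6 + \left(\left(N + w\right) + w\right) = -6 + \left(N + 2 w\right) = -6 + N + 2 w$)
$R{\left(q \right)} = 8$ ($R{\left(q \right)} = 1 \left(-4\right) - -12 = -4 + 12 = 8$)
$\left(\left(R{\left(95 \right)} + 6072\right) - n\right) - x{\left(198,-28 \right)} = \left(\left(8 + 6072\right) - 4\right) - \left(-6 - 28 + 2 \cdot 198\right) = \left(6080 - 4\right) - \left(-6 - 28 + 396\right) = 6076 - 362 = 5714$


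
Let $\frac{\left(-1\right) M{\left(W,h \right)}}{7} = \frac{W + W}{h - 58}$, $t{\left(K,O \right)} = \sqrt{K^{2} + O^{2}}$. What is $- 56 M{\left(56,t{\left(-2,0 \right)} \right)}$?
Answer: $-784$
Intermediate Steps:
$M{\left(W,h \right)} = - \frac{14 W}{-58 + h}$ ($M{\left(W,h \right)} = - 7 \frac{W + W}{h - 58} = - 7 \frac{2 W}{-58 + h} = - \frac{14 W}{-58 + h}$)
$- 56 M{\left(56,t{\left(-2,0 \right)} \right)} = - 56 \left(\left(-14\right) 56 \frac{1}{-58 + \sqrt{\left(-2\right)^{2} + 0^{2}}}\right) = - 56 \left(\left(-14\right) 56 \frac{1}{-58 + \sqrt{4 + 0}}\right) = - 56 \left(\left(-14\right) 56 \frac{1}{-58 + \sqrt{4}}\right) = - 56 \left(\left(-14\right) 56 \frac{1}{-58 + 2}\right) = - 56 \left(\left(-14\right) 56 \frac{1}{-56}\right) = - 56 \left(\left(-14\right) 56 \left(- \frac{1}{56}\right)\right) = \left(-56\right) 14 = -784$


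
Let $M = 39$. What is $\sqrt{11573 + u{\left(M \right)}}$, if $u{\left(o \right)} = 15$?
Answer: $2 \sqrt{2897} \approx 107.65$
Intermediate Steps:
$\sqrt{11573 + u{\left(M \right)}} = \sqrt{11573 + 15} = \sqrt{11588} = 2 \sqrt{2897}$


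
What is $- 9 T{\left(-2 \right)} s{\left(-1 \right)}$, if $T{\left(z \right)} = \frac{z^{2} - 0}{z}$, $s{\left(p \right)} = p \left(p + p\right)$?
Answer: $36$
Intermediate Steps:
$s{\left(p \right)} = 2 p^{2}$ ($s{\left(p \right)} = p 2 p = 2 p^{2}$)
$T{\left(z \right)} = z$ ($T{\left(z \right)} = \frac{z^{2} + 0}{z} = \frac{z^{2}}{z} = z$)
$- 9 T{\left(-2 \right)} s{\left(-1 \right)} = \left(-9\right) \left(-2\right) 2 \left(-1\right)^{2} = 18 \cdot 2 \cdot 1 = 18 \cdot 2 = 36$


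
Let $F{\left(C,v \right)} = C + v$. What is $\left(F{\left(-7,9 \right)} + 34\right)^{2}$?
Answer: $1296$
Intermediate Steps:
$\left(F{\left(-7,9 \right)} + 34\right)^{2} = \left(\left(-7 + 9\right) + 34\right)^{2} = \left(2 + 34\right)^{2} = 36^{2} = 1296$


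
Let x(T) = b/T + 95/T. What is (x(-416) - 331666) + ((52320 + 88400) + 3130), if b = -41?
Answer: -39065755/208 ≈ -1.8782e+5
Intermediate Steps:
x(T) = 54/T (x(T) = -41/T + 95/T = 54/T)
(x(-416) - 331666) + ((52320 + 88400) + 3130) = (54/(-416) - 331666) + ((52320 + 88400) + 3130) = (54*(-1/416) - 331666) + (140720 + 3130) = (-27/208 - 331666) + 143850 = -68986555/208 + 143850 = -39065755/208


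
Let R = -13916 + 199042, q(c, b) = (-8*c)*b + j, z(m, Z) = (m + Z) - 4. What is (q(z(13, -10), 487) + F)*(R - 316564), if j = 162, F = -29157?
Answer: 3298962362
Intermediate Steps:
z(m, Z) = -4 + Z + m (z(m, Z) = (Z + m) - 4 = -4 + Z + m)
q(c, b) = 162 - 8*b*c (q(c, b) = (-8*c)*b + 162 = -8*b*c + 162 = 162 - 8*b*c)
R = 185126
(q(z(13, -10), 487) + F)*(R - 316564) = ((162 - 8*487*(-4 - 10 + 13)) - 29157)*(185126 - 316564) = ((162 - 8*487*(-1)) - 29157)*(-131438) = ((162 + 3896) - 29157)*(-131438) = (4058 - 29157)*(-131438) = -25099*(-131438) = 3298962362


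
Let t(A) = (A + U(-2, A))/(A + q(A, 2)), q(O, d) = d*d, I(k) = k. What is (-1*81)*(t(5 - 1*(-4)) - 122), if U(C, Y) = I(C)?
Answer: 127899/13 ≈ 9838.4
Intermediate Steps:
q(O, d) = d²
U(C, Y) = C
t(A) = (-2 + A)/(4 + A) (t(A) = (A - 2)/(A + 2²) = (-2 + A)/(A + 4) = (-2 + A)/(4 + A))
(-1*81)*(t(5 - 1*(-4)) - 122) = (-1*81)*((-2 + (5 - 1*(-4)))/(4 + (5 - 1*(-4))) - 122) = -81*((-2 + (5 + 4))/(4 + (5 + 4)) - 122) = -81*((-2 + 9)/(4 + 9) - 122) = -81*(7/13 - 122) = -81*(-1579/13) = 127899/13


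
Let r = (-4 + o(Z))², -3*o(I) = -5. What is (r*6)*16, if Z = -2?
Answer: 1568/3 ≈ 522.67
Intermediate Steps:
o(I) = 5/3 (o(I) = -⅓*(-5) = 5/3)
r = 49/9 (r = (-4 + 5/3)² = (-7/3)² = 49/9 ≈ 5.4444)
(r*6)*16 = ((49/9)*6)*16 = (98/3)*16 = 1568/3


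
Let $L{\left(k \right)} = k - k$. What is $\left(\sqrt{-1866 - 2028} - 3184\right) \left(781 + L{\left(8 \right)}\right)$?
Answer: $-2486704 + 781 i \sqrt{3894} \approx -2.4867 \cdot 10^{6} + 48736.0 i$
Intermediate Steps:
$L{\left(k \right)} = 0$
$\left(\sqrt{-1866 - 2028} - 3184\right) \left(781 + L{\left(8 \right)}\right) = \left(\sqrt{-1866 - 2028} - 3184\right) \left(781 + 0\right) = \left(\sqrt{-3894} - 3184\right) 781 = \left(i \sqrt{3894} - 3184\right) 781 = \left(-3184 + i \sqrt{3894}\right) 781 = -2486704 + 781 i \sqrt{3894}$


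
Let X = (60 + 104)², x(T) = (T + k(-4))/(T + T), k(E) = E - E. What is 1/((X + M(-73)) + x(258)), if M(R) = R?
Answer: 2/53647 ≈ 3.7281e-5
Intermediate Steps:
k(E) = 0
x(T) = ½ (x(T) = (T + 0)/(T + T) = T/((2*T)) = T*(1/(2*T)) = ½)
X = 26896 (X = 164² = 26896)
1/((X + M(-73)) + x(258)) = 1/((26896 - 73) + ½) = 1/(26823 + ½) = 1/(53647/2) = 2/53647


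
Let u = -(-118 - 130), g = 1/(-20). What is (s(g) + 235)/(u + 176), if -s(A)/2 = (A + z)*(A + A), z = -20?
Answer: 23099/42400 ≈ 0.54479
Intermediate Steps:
g = -1/20 ≈ -0.050000
u = 248 (u = -1*(-248) = 248)
s(A) = -4*A*(-20 + A) (s(A) = -2*(A - 20)*(A + A) = -2*(-20 + A)*2*A = -4*A*(-20 + A))
(s(g) + 235)/(u + 176) = (4*(-1/20)*(20 - 1*(-1/20)) + 235)/(248 + 176) = (4*(-1/20)*(20 + 1/20) + 235)/424 = (4*(-1/20)*(401/20) + 235)*(1/424) = (-401/100 + 235)*(1/424) = (23099/100)*(1/424) = 23099/42400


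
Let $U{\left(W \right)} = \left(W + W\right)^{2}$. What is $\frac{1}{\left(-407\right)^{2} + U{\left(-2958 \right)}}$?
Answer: $\frac{1}{35164705} \approx 2.8438 \cdot 10^{-8}$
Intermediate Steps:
$U{\left(W \right)} = 4 W^{2}$ ($U{\left(W \right)} = \left(2 W\right)^{2} = 4 W^{2}$)
$\frac{1}{\left(-407\right)^{2} + U{\left(-2958 \right)}} = \frac{1}{\left(-407\right)^{2} + 4 \left(-2958\right)^{2}} = \frac{1}{165649 + 4 \cdot 8749764} = \frac{1}{165649 + 34999056} = \frac{1}{35164705}$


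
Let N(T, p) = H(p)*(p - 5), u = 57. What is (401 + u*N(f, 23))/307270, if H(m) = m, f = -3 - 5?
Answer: 23999/307270 ≈ 0.078104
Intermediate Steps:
f = -8
N(T, p) = p*(-5 + p) (N(T, p) = p*(p - 5) = p*(-5 + p))
(401 + u*N(f, 23))/307270 = (401 + 57*(23*(-5 + 23)))/307270 = (401 + 57*(23*18))*(1/307270) = (401 + 57*414)*(1/307270) = (401 + 23598)*(1/307270) = 23999*(1/307270) = 23999/307270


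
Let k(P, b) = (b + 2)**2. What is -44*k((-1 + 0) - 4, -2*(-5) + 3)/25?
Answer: -396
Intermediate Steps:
k(P, b) = (2 + b)**2
-44*k((-1 + 0) - 4, -2*(-5) + 3)/25 = -44*(2 + (-2*(-5) + 3))**2/25 = -44*(2 + (10 + 3))**2*(1/25) = -44*(2 + 13)**2*(1/25) = -44*15**2*(1/25) = -44*225*(1/25) = -9900*1/25 = -396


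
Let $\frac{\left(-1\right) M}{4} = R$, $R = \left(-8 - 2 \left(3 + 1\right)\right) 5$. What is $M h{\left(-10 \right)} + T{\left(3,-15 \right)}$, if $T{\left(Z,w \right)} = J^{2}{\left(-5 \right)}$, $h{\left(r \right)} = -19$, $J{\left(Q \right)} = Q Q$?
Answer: $-5455$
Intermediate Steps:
$J{\left(Q \right)} = Q^{2}$
$T{\left(Z,w \right)} = 625$ ($T{\left(Z,w \right)} = \left(\left(-5\right)^{2}\right)^{2} = 25^{2} = 625$)
$R = -80$ ($R = \left(-8 - 8\right) 5 = \left(-16\right) 5 = -80$)
$M = 320$ ($M = \left(-4\right) \left(-80\right) = 320$)
$M h{\left(-10 \right)} + T{\left(3,-15 \right)} = 320 \left(-19\right) + 625 = -6080 + 625 = -5455$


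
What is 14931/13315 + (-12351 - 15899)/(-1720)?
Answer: 40183007/2290180 ≈ 17.546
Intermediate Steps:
14931/13315 + (-12351 - 15899)/(-1720) = 14931*(1/13315) - 28250*(-1/1720) = 14931/13315 + 2825/172 = 40183007/2290180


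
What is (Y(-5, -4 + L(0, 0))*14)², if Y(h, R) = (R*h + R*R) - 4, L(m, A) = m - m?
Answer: 200704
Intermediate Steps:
L(m, A) = 0
Y(h, R) = -4 + R² + R*h (Y(h, R) = (R*h + R²) - 4 = (R² + R*h) - 4 = -4 + R² + R*h)
(Y(-5, -4 + L(0, 0))*14)² = ((-4 + (-4 + 0)² + (-4 + 0)*(-5))*14)² = ((-4 + (-4)² - 4*(-5))*14)² = ((-4 + 16 + 20)*14)² = (32*14)² = 448² = 200704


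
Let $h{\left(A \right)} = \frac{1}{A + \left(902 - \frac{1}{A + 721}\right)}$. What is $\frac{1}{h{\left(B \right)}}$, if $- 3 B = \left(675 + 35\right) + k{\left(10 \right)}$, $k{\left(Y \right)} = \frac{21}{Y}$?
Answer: $\frac{289294051}{435270} \approx 664.63$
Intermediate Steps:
$B = - \frac{7121}{30}$ ($B = - \frac{\left(675 + 35\right) + \frac{21}{10}}{3} = - \frac{710 + 21 \cdot \frac{1}{10}}{3} = - \frac{710 + \frac{21}{10}}{3} = \left(- \frac{1}{3}\right) \frac{7121}{10} = - \frac{7121}{30} \approx -237.37$)
$h{\left(A \right)} = \frac{1}{902 + A - \frac{1}{721 + A}}$ ($h{\left(A \right)} = \frac{1}{A + \left(902 - \frac{1}{721 + A}\right)} = \frac{1}{902 + A - \frac{1}{721 + A}}$)
$\frac{1}{h{\left(B \right)}} = \frac{1}{\frac{1}{650341 + \left(- \frac{7121}{30}\right)^{2} + 1623 \left(- \frac{7121}{30}\right)} \left(721 - \frac{7121}{30}\right)} = \frac{1}{\frac{1}{650341 + \frac{50708641}{900} - \frac{3852461}{10}} \cdot \frac{14509}{30}} = \frac{1}{\frac{1}{\frac{289294051}{900}} \cdot \frac{14509}{30}} = \frac{1}{\frac{900}{289294051} \cdot \frac{14509}{30}} = \frac{1}{\frac{435270}{289294051}} = \frac{289294051}{435270}$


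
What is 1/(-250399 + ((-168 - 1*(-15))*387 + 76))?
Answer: -1/309534 ≈ -3.2307e-6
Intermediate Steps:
1/(-250399 + ((-168 - 1*(-15))*387 + 76)) = 1/(-250399 + ((-168 + 15)*387 + 76)) = 1/(-250399 + (-153*387 + 76)) = 1/(-250399 + (-59211 + 76)) = 1/(-250399 - 59135) = 1/(-309534) = -1/309534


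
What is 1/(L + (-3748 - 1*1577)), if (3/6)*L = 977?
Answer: -1/3371 ≈ -0.00029665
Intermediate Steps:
L = 1954 (L = 2*977 = 1954)
1/(L + (-3748 - 1*1577)) = 1/(1954 + (-3748 - 1*1577)) = 1/(1954 + (-3748 - 1577)) = 1/(1954 - 5325) = 1/(-3371) = -1/3371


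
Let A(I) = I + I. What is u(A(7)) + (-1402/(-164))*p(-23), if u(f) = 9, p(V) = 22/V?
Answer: 776/943 ≈ 0.82291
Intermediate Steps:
A(I) = 2*I
u(A(7)) + (-1402/(-164))*p(-23) = 9 + (-1402/(-164))*(22/(-23)) = 9 + (-1402*(-1/164))*(22*(-1/23)) = 9 + (701/82)*(-22/23) = 9 - 7711/943 = 776/943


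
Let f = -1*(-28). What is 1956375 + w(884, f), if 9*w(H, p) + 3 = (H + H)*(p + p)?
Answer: 17706380/9 ≈ 1.9674e+6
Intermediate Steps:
f = 28
w(H, p) = -⅓ + 4*H*p/9 (w(H, p) = -⅓ + ((H + H)*(p + p))/9 = -⅓ + ((2*H)*(2*p))/9 = -⅓ + (4*H*p)/9 = -⅓ + 4*H*p/9)
1956375 + w(884, f) = 1956375 + (-⅓ + (4/9)*884*28) = 1956375 + (-⅓ + 99008/9) = 1956375 + 99005/9 = 17706380/9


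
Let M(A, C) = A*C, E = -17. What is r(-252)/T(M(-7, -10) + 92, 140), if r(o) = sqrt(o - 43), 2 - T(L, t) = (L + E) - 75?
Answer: -I*sqrt(295)/68 ≈ -0.25258*I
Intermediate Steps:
T(L, t) = 94 - L (T(L, t) = 2 - ((L - 17) - 75) = 2 - ((-17 + L) - 75) = 2 - (-92 + L) = 2 + (92 - L) = 94 - L)
r(o) = sqrt(-43 + o)
r(-252)/T(M(-7, -10) + 92, 140) = sqrt(-43 - 252)/(94 - (-7*(-10) + 92)) = sqrt(-295)/(94 - (70 + 92)) = (I*sqrt(295))/(94 - 1*162) = (I*sqrt(295))/(94 - 162) = (I*sqrt(295))/(-68) = (I*sqrt(295))*(-1/68) = -I*sqrt(295)/68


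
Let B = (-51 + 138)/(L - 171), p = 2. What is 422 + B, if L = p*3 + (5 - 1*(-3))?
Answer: 66167/157 ≈ 421.45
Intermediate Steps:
L = 14 (L = 2*3 + (5 - 1*(-3)) = 6 + (5 + 3) = 6 + 8 = 14)
B = -87/157 (B = (-51 + 138)/(14 - 171) = 87/(-157) = 87*(-1/157) = -87/157 ≈ -0.55414)
422 + B = 422 - 87/157 = 66167/157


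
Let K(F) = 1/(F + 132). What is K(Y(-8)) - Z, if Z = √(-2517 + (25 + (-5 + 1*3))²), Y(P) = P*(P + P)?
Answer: 1/260 - 2*I*√497 ≈ 0.0038462 - 44.587*I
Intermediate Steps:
Y(P) = 2*P² (Y(P) = P*(2*P) = 2*P²)
K(F) = 1/(132 + F)
Z = 2*I*√497 (Z = √(-2517 + (25 + (-5 + 3))²) = √(-2517 + (25 - 2)²) = √(-2517 + 23²) = √(-2517 + 529) = √(-1988) = 2*I*√497 ≈ 44.587*I)
K(Y(-8)) - Z = 1/(132 + 2*(-8)²) - 2*I*√497 = 1/(132 + 2*64) - 2*I*√497 = 1/(132 + 128) - 2*I*√497 = 1/260 - 2*I*√497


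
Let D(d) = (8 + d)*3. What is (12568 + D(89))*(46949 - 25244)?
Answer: 279104595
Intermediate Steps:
D(d) = 24 + 3*d
(12568 + D(89))*(46949 - 25244) = (12568 + (24 + 3*89))*(46949 - 25244) = (12568 + (24 + 267))*21705 = (12568 + 291)*21705 = 12859*21705 = 279104595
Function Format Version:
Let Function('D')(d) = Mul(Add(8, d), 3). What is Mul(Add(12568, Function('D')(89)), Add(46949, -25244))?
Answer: 279104595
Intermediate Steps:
Function('D')(d) = Add(24, Mul(3, d))
Mul(Add(12568, Function('D')(89)), Add(46949, -25244)) = Mul(Add(12568, Add(24, Mul(3, 89))), Add(46949, -25244)) = Mul(Add(12568, Add(24, 267)), 21705) = Mul(Add(12568, 291), 21705) = Mul(12859, 21705) = 279104595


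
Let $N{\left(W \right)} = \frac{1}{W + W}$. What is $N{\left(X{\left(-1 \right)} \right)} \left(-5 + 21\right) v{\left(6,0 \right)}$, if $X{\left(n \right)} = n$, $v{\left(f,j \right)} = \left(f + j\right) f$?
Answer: $-288$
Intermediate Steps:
$v{\left(f,j \right)} = f \left(f + j\right)$
$N{\left(W \right)} = \frac{1}{2 W}$
$N{\left(X{\left(-1 \right)} \right)} \left(-5 + 21\right) v{\left(6,0 \right)} = \frac{1}{2 \left(-1\right)} \left(-5 + 21\right) 6 \left(6 + 0\right) = \frac{1}{2} \left(-1\right) 16 \cdot 6 \cdot 6 = \left(- \frac{1}{2}\right) 16 \cdot 36 = \left(-8\right) 36 = -288$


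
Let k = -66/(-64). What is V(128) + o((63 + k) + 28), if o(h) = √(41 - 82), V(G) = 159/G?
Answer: 159/128 + I*√41 ≈ 1.2422 + 6.4031*I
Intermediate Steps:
k = 33/32 (k = -66*(-1/64) = 33/32 ≈ 1.0313)
o(h) = I*√41 (o(h) = √(-41) = I*√41)
V(128) + o((63 + k) + 28) = 159/128 + I*√41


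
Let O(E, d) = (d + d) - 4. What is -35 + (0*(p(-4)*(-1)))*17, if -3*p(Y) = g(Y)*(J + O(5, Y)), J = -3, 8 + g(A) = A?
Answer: -35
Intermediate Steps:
g(A) = -8 + A
O(E, d) = -4 + 2*d (O(E, d) = 2*d - 4 = -4 + 2*d)
p(Y) = -(-8 + Y)*(-7 + 2*Y)/3 (p(Y) = -(-8 + Y)*(-3 + (-4 + 2*Y))/3 = -(-8 + Y)*(-7 + 2*Y)/3)
-35 + (0*(p(-4)*(-1)))*17 = -35 + (0*(-(-8 - 4)*(-7 + 2*(-4))/3*(-1)))*17 = -35 + (0*(-⅓*(-12)*(-7 - 8)*(-1)))*17 = -35 + (0*(-⅓*(-12)*(-15)*(-1)))*17 = -35 + (0*(-60*(-1)))*17 = -35 + (0*60)*17 = -35 + 0*17 = -35 + 0 = -35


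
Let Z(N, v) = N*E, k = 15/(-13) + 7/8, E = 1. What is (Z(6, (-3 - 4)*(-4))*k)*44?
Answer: -957/13 ≈ -73.615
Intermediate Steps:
k = -29/104 (k = 15*(-1/13) + 7*(1/8) = -15/13 + 7/8 = -29/104 ≈ -0.27885)
Z(N, v) = N (Z(N, v) = N*1 = N)
(Z(6, (-3 - 4)*(-4))*k)*44 = (6*(-29/104))*44 = -87/52*44 = -957/13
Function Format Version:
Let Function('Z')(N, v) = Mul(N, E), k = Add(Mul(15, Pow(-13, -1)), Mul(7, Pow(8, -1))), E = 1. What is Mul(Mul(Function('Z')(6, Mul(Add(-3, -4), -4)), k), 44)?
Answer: Rational(-957, 13) ≈ -73.615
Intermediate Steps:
k = Rational(-29, 104) (k = Add(Mul(15, Rational(-1, 13)), Mul(7, Rational(1, 8))) = Add(Rational(-15, 13), Rational(7, 8)) = Rational(-29, 104) ≈ -0.27885)
Function('Z')(N, v) = N (Function('Z')(N, v) = Mul(N, 1) = N)
Mul(Mul(Function('Z')(6, Mul(Add(-3, -4), -4)), k), 44) = Mul(Mul(6, Rational(-29, 104)), 44) = Mul(Rational(-87, 52), 44) = Rational(-957, 13)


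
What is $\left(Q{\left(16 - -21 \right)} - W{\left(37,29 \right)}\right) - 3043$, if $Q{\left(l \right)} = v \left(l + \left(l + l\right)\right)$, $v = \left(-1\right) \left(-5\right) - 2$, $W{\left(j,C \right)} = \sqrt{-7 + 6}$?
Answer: $-2710 - i \approx -2710.0 - 1.0 i$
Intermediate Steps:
$W{\left(j,C \right)} = i$ ($W{\left(j,C \right)} = \sqrt{-1} = i$)
$v = 3$ ($v = 5 - 2 = 3$)
$Q{\left(l \right)} = 9 l$ ($Q{\left(l \right)} = 3 \left(l + \left(l + l\right)\right) = 3 \left(l + 2 l\right) = 3 \cdot 3 l = 9 l$)
$\left(Q{\left(16 - -21 \right)} - W{\left(37,29 \right)}\right) - 3043 = \left(9 \left(16 - -21\right) - i\right) - 3043 = \left(9 \left(16 + 21\right) - i\right) - 3043 = \left(9 \cdot 37 - i\right) - 3043 = \left(333 - i\right) - 3043 = -2710 - i$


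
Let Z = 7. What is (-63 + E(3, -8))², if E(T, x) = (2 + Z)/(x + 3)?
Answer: 104976/25 ≈ 4199.0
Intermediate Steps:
E(T, x) = 9/(3 + x) (E(T, x) = (2 + 7)/(x + 3) = 9/(3 + x))
(-63 + E(3, -8))² = (-63 + 9/(3 - 8))² = (-63 + 9/(-5))² = (-63 + 9*(-⅕))² = (-63 - 9/5)² = (-324/5)² = 104976/25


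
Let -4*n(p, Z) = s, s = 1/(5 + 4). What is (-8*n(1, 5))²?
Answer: 4/81 ≈ 0.049383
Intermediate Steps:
s = ⅑ (s = 1/9 = ⅑ ≈ 0.11111)
n(p, Z) = -1/36 (n(p, Z) = -¼*⅑ = -1/36)
(-8*n(1, 5))² = (-8*(-1/36))² = (2/9)² = 4/81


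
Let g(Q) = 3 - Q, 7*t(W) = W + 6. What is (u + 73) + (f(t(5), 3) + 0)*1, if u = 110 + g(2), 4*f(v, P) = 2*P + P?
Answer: 745/4 ≈ 186.25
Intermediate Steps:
t(W) = 6/7 + W/7 (t(W) = (W + 6)/7 = (6 + W)/7 = 6/7 + W/7)
f(v, P) = 3*P/4 (f(v, P) = (2*P + P)/4 = (3*P)/4 = 3*P/4)
u = 111 (u = 110 + (3 - 1*2) = 110 + (3 - 2) = 110 + 1 = 111)
(u + 73) + (f(t(5), 3) + 0)*1 = (111 + 73) + ((3/4)*3 + 0)*1 = 184 + (9/4 + 0)*1 = 184 + (9/4)*1 = 184 + 9/4 = 745/4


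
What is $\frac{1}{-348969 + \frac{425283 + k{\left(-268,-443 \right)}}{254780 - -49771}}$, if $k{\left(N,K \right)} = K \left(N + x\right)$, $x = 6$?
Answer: $- \frac{304551}{106278316570} \approx -2.8656 \cdot 10^{-6}$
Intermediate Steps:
$k{\left(N,K \right)} = K \left(6 + N\right)$ ($k{\left(N,K \right)} = K \left(N + 6\right) = K \left(6 + N\right)$)
$\frac{1}{-348969 + \frac{425283 + k{\left(-268,-443 \right)}}{254780 - -49771}} = \frac{1}{-348969 + \frac{425283 - 443 \left(6 - 268\right)}{254780 - -49771}} = \frac{1}{-348969 + \frac{425283 - -116066}{254780 + \left(-166477 + 216248\right)}} = \frac{1}{-348969 + \frac{425283 + 116066}{254780 + 49771}} = \frac{1}{-348969 + \frac{541349}{304551}} = \frac{1}{- \frac{106278316570}{304551}} = - \frac{304551}{106278316570}$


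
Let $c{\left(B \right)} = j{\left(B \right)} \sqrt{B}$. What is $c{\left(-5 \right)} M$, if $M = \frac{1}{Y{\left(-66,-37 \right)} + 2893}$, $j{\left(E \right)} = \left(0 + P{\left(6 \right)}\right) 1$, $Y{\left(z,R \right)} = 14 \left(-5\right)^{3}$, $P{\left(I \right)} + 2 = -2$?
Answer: $- \frac{4 i \sqrt{5}}{1143} \approx - 0.0078253 i$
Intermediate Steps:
$P{\left(I \right)} = -4$ ($P{\left(I \right)} = -2 - 2 = -4$)
$Y{\left(z,R \right)} = -1750$ ($Y{\left(z,R \right)} = 14 \left(-125\right) = -1750$)
$j{\left(E \right)} = -4$ ($j{\left(E \right)} = \left(0 - 4\right) 1 = \left(-4\right) 1 = -4$)
$c{\left(B \right)} = - 4 \sqrt{B}$
$M = \frac{1}{1143}$ ($M = \frac{1}{-1750 + 2893} = \frac{1}{1143} \approx 0.00087489$)
$c{\left(-5 \right)} M = - 4 \sqrt{-5} \cdot \frac{1}{1143} = - 4 i \sqrt{5} \cdot \frac{1}{1143} = - \frac{4 i \sqrt{5}}{1143}$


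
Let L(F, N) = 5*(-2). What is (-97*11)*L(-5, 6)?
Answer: 10670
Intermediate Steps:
L(F, N) = -10
(-97*11)*L(-5, 6) = -97*11*(-10) = -1067*(-10) = 10670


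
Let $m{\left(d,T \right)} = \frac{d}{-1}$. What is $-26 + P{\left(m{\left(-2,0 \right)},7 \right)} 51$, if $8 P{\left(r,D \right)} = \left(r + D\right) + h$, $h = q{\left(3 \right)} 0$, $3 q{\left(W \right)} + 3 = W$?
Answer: $\frac{251}{8} \approx 31.375$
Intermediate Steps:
$q{\left(W \right)} = -1 + \frac{W}{3}$
$m{\left(d,T \right)} = - d$ ($m{\left(d,T \right)} = d \left(-1\right) = - d$)
$h = 0$ ($h = \left(-1 + \frac{1}{3} \cdot 3\right) 0 = \left(-1 + 1\right) 0 = 0 \cdot 0 = 0$)
$P{\left(r,D \right)} = \frac{D}{8} + \frac{r}{8}$ ($P{\left(r,D \right)} = \frac{\left(r + D\right) + 0}{8} = \frac{\left(D + r\right) + 0}{8} = \frac{D + r}{8} = \frac{D}{8} + \frac{r}{8}$)
$-26 + P{\left(m{\left(-2,0 \right)},7 \right)} 51 = -26 + \left(\frac{1}{8} \cdot 7 + \frac{\left(-1\right) \left(-2\right)}{8}\right) 51 = -26 + \left(\frac{7}{8} + \frac{1}{8} \cdot 2\right) 51 = -26 + \left(\frac{7}{8} + \frac{1}{4}\right) 51 = -26 + \frac{9}{8} \cdot 51 = -26 + \frac{459}{8} = \frac{251}{8}$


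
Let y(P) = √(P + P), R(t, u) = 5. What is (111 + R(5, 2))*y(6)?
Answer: 232*√3 ≈ 401.84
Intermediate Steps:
y(P) = √2*√P (y(P) = √(2*P) = √2*√P)
(111 + R(5, 2))*y(6) = (111 + 5)*(√2*√6) = 116*(2*√3) = 232*√3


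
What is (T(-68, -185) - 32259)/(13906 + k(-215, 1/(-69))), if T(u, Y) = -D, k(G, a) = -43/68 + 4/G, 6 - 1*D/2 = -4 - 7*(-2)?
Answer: -471509620/203296203 ≈ -2.3193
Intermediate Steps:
D = -8 (D = 12 - 2*(-4 - 7*(-2)) = 12 - 2*(-4 + 14) = 12 - 2*10 = 12 - 20 = -8)
k(G, a) = -43/68 + 4/G (k(G, a) = -43*1/68 + 4/G = -43/68 + 4/G)
T(u, Y) = 8 (T(u, Y) = -1*(-8) = 8)
(T(-68, -185) - 32259)/(13906 + k(-215, 1/(-69))) = (8 - 32259)/(13906 + (-43/68 + 4/(-215))) = -32251/(13906 + (-43/68 + 4*(-1/215))) = -32251/(13906 + (-43/68 - 4/215)) = -32251/(13906 - 9517/14620) = -32251/203296203/14620 = -32251*14620/203296203 = -471509620/203296203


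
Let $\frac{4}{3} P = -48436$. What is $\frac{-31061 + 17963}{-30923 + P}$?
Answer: $\frac{6549}{33625} \approx 0.19477$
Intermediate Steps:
$P = -36327$ ($P = \frac{3}{4} \left(-48436\right) = -36327$)
$\frac{-31061 + 17963}{-30923 + P} = \frac{-31061 + 17963}{-30923 - 36327} = - \frac{13098}{-67250} = \left(-13098\right) \left(- \frac{1}{67250}\right) = \frac{6549}{33625}$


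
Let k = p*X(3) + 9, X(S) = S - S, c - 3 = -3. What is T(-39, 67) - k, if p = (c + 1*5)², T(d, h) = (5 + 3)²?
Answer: 55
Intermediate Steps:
T(d, h) = 64 (T(d, h) = 8² = 64)
c = 0 (c = 3 - 3 = 0)
X(S) = 0
p = 25 (p = (0 + 1*5)² = (0 + 5)² = 5² = 25)
k = 9 (k = 25*0 + 9 = 0 + 9 = 9)
T(-39, 67) - k = 64 - 1*9 = 64 - 9 = 55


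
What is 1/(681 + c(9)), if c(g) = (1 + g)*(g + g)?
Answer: 1/861 ≈ 0.0011614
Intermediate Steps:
c(g) = 2*g*(1 + g) (c(g) = (1 + g)*(2*g) = 2*g*(1 + g))
1/(681 + c(9)) = 1/(681 + 2*9*(1 + 9)) = 1/(681 + 2*9*10) = 1/(681 + 180) = 1/861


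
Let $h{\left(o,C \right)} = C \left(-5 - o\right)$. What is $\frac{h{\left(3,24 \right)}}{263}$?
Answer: $- \frac{192}{263} \approx -0.73004$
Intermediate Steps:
$\frac{h{\left(3,24 \right)}}{263} = \frac{\left(-1\right) 24 \left(5 + 3\right)}{263} = \left(-1\right) 24 \cdot 8 \cdot \frac{1}{263} = \left(-192\right) \frac{1}{263} = - \frac{192}{263}$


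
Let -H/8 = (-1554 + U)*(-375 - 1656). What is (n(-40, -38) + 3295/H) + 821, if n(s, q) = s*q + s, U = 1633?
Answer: 2953548487/1283592 ≈ 2301.0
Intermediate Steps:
n(s, q) = s + q*s (n(s, q) = q*s + s = s + q*s)
H = 1283592 (H = -8*(-1554 + 1633)*(-375 - 1656) = -632*(-2031) = -8*(-160449) = 1283592)
(n(-40, -38) + 3295/H) + 821 = (-40*(1 - 38) + 3295/1283592) + 821 = (-40*(-37) + 3295*(1/1283592)) + 821 = (1480 + 3295/1283592) + 821 = 1899719455/1283592 + 821 = 2953548487/1283592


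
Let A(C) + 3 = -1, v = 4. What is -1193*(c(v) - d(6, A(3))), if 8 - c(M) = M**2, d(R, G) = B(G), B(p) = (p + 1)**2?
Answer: 20281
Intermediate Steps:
A(C) = -4 (A(C) = -3 - 1 = -4)
B(p) = (1 + p)**2
d(R, G) = (1 + G)**2
c(M) = 8 - M**2
-1193*(c(v) - d(6, A(3))) = -1193*((8 - 1*4**2) - (1 - 4)**2) = -1193*((8 - 1*16) - 1*(-3)**2) = -1193*((8 - 16) - 1*9) = -1193*(-8 - 9) = -1193*(-17) = 20281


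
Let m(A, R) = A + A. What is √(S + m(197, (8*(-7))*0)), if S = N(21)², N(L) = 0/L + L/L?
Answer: √395 ≈ 19.875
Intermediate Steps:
m(A, R) = 2*A
N(L) = 1 (N(L) = 0 + 1 = 1)
S = 1 (S = 1² = 1)
√(S + m(197, (8*(-7))*0)) = √(1 + 2*197) = √(1 + 394) = √395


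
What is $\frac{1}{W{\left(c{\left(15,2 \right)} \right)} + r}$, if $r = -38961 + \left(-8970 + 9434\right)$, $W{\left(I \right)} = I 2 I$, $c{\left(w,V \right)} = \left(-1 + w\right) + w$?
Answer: $- \frac{1}{36815} \approx -2.7163 \cdot 10^{-5}$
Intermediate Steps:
$c{\left(w,V \right)} = -1 + 2 w$
$W{\left(I \right)} = 2 I^{2}$ ($W{\left(I \right)} = 2 I I = 2 I^{2}$)
$r = -38497$ ($r = -38961 + 464 = -38497$)
$\frac{1}{W{\left(c{\left(15,2 \right)} \right)} + r} = \frac{1}{2 \left(-1 + 2 \cdot 15\right)^{2} - 38497} = \frac{1}{2 \left(-1 + 30\right)^{2} - 38497} = \frac{1}{2 \cdot 29^{2} - 38497} = \frac{1}{2 \cdot 841 - 38497} = \frac{1}{1682 - 38497} = \frac{1}{-36815} = - \frac{1}{36815}$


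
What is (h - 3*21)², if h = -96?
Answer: 25281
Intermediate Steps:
(h - 3*21)² = (-96 - 3*21)² = (-96 - 63)² = (-159)² = 25281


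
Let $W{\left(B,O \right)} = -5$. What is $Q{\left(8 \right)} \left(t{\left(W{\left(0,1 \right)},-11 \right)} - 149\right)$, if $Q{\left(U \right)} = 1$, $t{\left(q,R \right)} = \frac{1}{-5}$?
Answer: $- \frac{746}{5} \approx -149.2$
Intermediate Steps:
$t{\left(q,R \right)} = - \frac{1}{5}$
$Q{\left(8 \right)} \left(t{\left(W{\left(0,1 \right)},-11 \right)} - 149\right) = 1 \left(- \frac{1}{5} - 149\right) = 1 \left(- \frac{746}{5}\right) = - \frac{746}{5}$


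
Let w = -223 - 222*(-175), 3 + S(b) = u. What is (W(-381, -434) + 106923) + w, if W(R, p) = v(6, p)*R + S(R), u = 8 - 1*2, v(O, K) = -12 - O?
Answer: 152411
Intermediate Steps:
u = 6 (u = 8 - 2 = 6)
S(b) = 3 (S(b) = -3 + 6 = 3)
W(R, p) = 3 - 18*R (W(R, p) = (-12 - 1*6)*R + 3 = (-12 - 6)*R + 3 = -18*R + 3 = 3 - 18*R)
w = 38627 (w = -223 + 38850 = 38627)
(W(-381, -434) + 106923) + w = ((3 - 18*(-381)) + 106923) + 38627 = ((3 + 6858) + 106923) + 38627 = (6861 + 106923) + 38627 = 113784 + 38627 = 152411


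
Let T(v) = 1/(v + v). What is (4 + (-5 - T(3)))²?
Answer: 49/36 ≈ 1.3611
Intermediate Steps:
T(v) = 1/(2*v)
(4 + (-5 - T(3)))² = (4 + (-5 - 1/(2*3)))² = (4 + (-5 - 1*⅙))² = (4 + (-5 - ⅙))² = (4 - 31/6)² = (-7/6)² = 49/36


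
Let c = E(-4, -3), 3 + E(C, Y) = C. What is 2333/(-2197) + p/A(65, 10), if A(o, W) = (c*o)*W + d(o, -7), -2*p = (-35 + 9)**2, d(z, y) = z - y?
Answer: -4852294/4919083 ≈ -0.98642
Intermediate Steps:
E(C, Y) = -3 + C
c = -7 (c = -3 - 4 = -7)
p = -338 (p = -(-35 + 9)**2/2 = -1/2*(-26)**2 = -1/2*676 = -338)
A(o, W) = 7 + o - 7*W*o (A(o, W) = (-7*o)*W + (o - 1*(-7)) = -7*W*o + (o + 7) = -7*W*o + (7 + o) = 7 + o - 7*W*o)
2333/(-2197) + p/A(65, 10) = 2333/(-2197) - 338/(7 + 65 - 7*10*65) = 2333*(-1/2197) - 338/(7 + 65 - 4550) = -2333/2197 - 338/(-4478) = -2333/2197 - 338*(-1/4478) = -2333/2197 + 169/2239 = -4852294/4919083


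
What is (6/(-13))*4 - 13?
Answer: -193/13 ≈ -14.846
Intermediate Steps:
(6/(-13))*4 - 13 = (6*(-1/13))*4 - 13 = -6/13*4 - 13 = -24/13 - 13 = -193/13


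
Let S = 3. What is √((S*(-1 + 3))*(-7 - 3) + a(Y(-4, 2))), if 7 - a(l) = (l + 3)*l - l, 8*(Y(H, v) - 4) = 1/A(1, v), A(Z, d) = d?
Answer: I*√19873/16 ≈ 8.8107*I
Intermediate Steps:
Y(H, v) = 4 + 1/(8*v) (Y(H, v) = 4 + (1/v)/8 = 4 + 1/(8*v))
a(l) = 7 + l - l*(3 + l) (a(l) = 7 - ((l + 3)*l - l) = 7 - ((3 + l)*l - l) = 7 - (l*(3 + l) - l) = 7 - (-l + l*(3 + l)) = 7 + (l - l*(3 + l)) = 7 + l - l*(3 + l))
√((S*(-1 + 3))*(-7 - 3) + a(Y(-4, 2))) = √((3*(-1 + 3))*(-7 - 3) + (7 - (4 + (⅛)/2)² - 2*(4 + (⅛)/2))) = √((3*2)*(-10) + (7 - (4 + (⅛)*(½))² - 2*(4 + (⅛)*(½)))) = √(6*(-10) + (7 - (4 + 1/16)² - 2*(4 + 1/16))) = √(-60 + (7 - (65/16)² - 2*65/16)) = √(-60 + (7 - 1*4225/256 - 65/8)) = √(-60 + (7 - 4225/256 - 65/8)) = √(-60 - 4513/256) = √(-19873/256) = I*√19873/16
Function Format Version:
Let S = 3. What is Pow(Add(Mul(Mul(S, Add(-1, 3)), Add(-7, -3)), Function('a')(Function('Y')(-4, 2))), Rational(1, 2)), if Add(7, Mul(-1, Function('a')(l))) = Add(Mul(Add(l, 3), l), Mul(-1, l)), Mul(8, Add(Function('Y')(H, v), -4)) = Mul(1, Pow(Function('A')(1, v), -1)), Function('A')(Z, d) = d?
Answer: Mul(Rational(1, 16), I, Pow(19873, Rational(1, 2))) ≈ Mul(8.8107, I)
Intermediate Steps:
Function('Y')(H, v) = Add(4, Mul(Rational(1, 8), Pow(v, -1))) (Function('Y')(H, v) = Add(4, Mul(Rational(1, 8), Mul(1, Pow(v, -1)))) = Add(4, Mul(Rational(1, 8), Pow(v, -1))))
Function('a')(l) = Add(7, l, Mul(-1, l, Add(3, l))) (Function('a')(l) = Add(7, Mul(-1, Add(Mul(Add(l, 3), l), Mul(-1, l)))) = Add(7, Mul(-1, Add(Mul(Add(3, l), l), Mul(-1, l)))) = Add(7, Mul(-1, Add(Mul(l, Add(3, l)), Mul(-1, l)))) = Add(7, Mul(-1, Add(Mul(-1, l), Mul(l, Add(3, l))))) = Add(7, Add(l, Mul(-1, l, Add(3, l)))) = Add(7, l, Mul(-1, l, Add(3, l))))
Pow(Add(Mul(Mul(S, Add(-1, 3)), Add(-7, -3)), Function('a')(Function('Y')(-4, 2))), Rational(1, 2)) = Pow(Add(Mul(Mul(3, Add(-1, 3)), Add(-7, -3)), Add(7, Mul(-1, Pow(Add(4, Mul(Rational(1, 8), Pow(2, -1))), 2)), Mul(-2, Add(4, Mul(Rational(1, 8), Pow(2, -1)))))), Rational(1, 2)) = Pow(Add(Mul(Mul(3, 2), -10), Add(7, Mul(-1, Pow(Add(4, Mul(Rational(1, 8), Rational(1, 2))), 2)), Mul(-2, Add(4, Mul(Rational(1, 8), Rational(1, 2)))))), Rational(1, 2)) = Pow(Add(Mul(6, -10), Add(7, Mul(-1, Pow(Add(4, Rational(1, 16)), 2)), Mul(-2, Add(4, Rational(1, 16))))), Rational(1, 2)) = Pow(Add(-60, Add(7, Mul(-1, Pow(Rational(65, 16), 2)), Mul(-2, Rational(65, 16)))), Rational(1, 2)) = Pow(Add(-60, Add(7, Mul(-1, Rational(4225, 256)), Rational(-65, 8))), Rational(1, 2)) = Pow(Add(-60, Add(7, Rational(-4225, 256), Rational(-65, 8))), Rational(1, 2)) = Pow(Add(-60, Rational(-4513, 256)), Rational(1, 2)) = Pow(Rational(-19873, 256), Rational(1, 2)) = Mul(Rational(1, 16), I, Pow(19873, Rational(1, 2)))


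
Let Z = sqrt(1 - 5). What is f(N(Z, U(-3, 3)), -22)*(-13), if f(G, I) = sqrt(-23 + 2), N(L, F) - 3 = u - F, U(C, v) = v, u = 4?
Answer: -13*I*sqrt(21) ≈ -59.573*I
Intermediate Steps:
Z = 2*I (Z = sqrt(-4) = 2*I ≈ 2.0*I)
N(L, F) = 7 - F (N(L, F) = 3 + (4 - F) = 7 - F)
f(G, I) = I*sqrt(21) (f(G, I) = sqrt(-21) = I*sqrt(21))
f(N(Z, U(-3, 3)), -22)*(-13) = (I*sqrt(21))*(-13) = -13*I*sqrt(21)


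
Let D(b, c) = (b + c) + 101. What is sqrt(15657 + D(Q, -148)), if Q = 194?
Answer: 6*sqrt(439) ≈ 125.71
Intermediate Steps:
D(b, c) = 101 + b + c
sqrt(15657 + D(Q, -148)) = sqrt(15657 + (101 + 194 - 148)) = sqrt(15657 + 147) = sqrt(15804) = 6*sqrt(439)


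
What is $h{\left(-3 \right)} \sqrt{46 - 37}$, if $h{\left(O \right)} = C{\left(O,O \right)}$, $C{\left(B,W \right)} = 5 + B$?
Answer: $6$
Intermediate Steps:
$h{\left(O \right)} = 5 + O$
$h{\left(-3 \right)} \sqrt{46 - 37} = \left(5 - 3\right) \sqrt{46 - 37} = 2 \sqrt{9} = 2 \cdot 3 = 6$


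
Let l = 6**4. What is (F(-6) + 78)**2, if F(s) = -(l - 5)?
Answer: 1471369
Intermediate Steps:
l = 1296
F(s) = -1291 (F(s) = -(1296 - 5) = -1*1291 = -1291)
(F(-6) + 78)**2 = (-1291 + 78)**2 = (-1213)**2 = 1471369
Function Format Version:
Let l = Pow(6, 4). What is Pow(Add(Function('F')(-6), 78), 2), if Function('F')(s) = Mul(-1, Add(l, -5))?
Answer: 1471369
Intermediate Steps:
l = 1296
Function('F')(s) = -1291 (Function('F')(s) = Mul(-1, Add(1296, -5)) = Mul(-1, 1291) = -1291)
Pow(Add(Function('F')(-6), 78), 2) = Pow(Add(-1291, 78), 2) = Pow(-1213, 2) = 1471369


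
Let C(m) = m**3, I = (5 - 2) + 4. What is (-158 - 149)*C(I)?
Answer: -105301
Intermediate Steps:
I = 7 (I = 3 + 4 = 7)
(-158 - 149)*C(I) = (-158 - 149)*7**3 = -307*343 = -105301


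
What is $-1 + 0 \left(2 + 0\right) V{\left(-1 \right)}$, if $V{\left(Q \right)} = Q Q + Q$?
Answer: $-1$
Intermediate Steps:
$V{\left(Q \right)} = Q + Q^{2}$ ($V{\left(Q \right)} = Q^{2} + Q = Q + Q^{2}$)
$-1 + 0 \left(2 + 0\right) V{\left(-1 \right)} = -1 + 0 \left(2 + 0\right) \left(- (1 - 1)\right) = -1 + 0 \cdot 2 \left(\left(-1\right) 0\right) = -1 + 0 \cdot 0 = -1 + 0 = -1$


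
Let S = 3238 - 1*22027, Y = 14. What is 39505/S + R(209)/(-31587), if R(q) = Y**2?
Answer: -417175693/197829381 ≈ -2.1088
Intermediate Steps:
S = -18789 (S = 3238 - 22027 = -18789)
R(q) = 196 (R(q) = 14**2 = 196)
39505/S + R(209)/(-31587) = 39505/(-18789) + 196/(-31587) = 39505*(-1/18789) + 196*(-1/31587) = -39505/18789 - 196/31587 = -417175693/197829381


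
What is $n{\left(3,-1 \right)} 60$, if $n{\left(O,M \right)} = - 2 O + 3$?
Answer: $-180$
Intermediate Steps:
$n{\left(O,M \right)} = 3 - 2 O$
$n{\left(3,-1 \right)} 60 = \left(3 - 6\right) 60 = \left(-3\right) 60 = -180$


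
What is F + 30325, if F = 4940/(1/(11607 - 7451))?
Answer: 20560965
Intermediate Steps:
F = 20530640 (F = 4940/(1/4156) = 4940*4156 = 20530640)
F + 30325 = 20530640 + 30325 = 20560965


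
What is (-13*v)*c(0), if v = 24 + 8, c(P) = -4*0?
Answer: 0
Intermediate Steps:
c(P) = 0
v = 32
(-13*v)*c(0) = -13*32*0 = -416*0 = 0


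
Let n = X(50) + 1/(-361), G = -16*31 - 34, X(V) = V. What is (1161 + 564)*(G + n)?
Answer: -298909725/361 ≈ -8.2801e+5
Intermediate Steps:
G = -530 (G = -496 - 34 = -530)
n = 18049/361 (n = 50 + 1/(-361) = 50 - 1/361 = 18049/361 ≈ 49.997)
(1161 + 564)*(G + n) = (1161 + 564)*(-530 + 18049/361) = 1725*(-173281/361) = -298909725/361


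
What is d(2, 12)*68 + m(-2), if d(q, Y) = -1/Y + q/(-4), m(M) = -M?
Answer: -113/3 ≈ -37.667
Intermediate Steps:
d(q, Y) = -1/Y - q/4 (d(q, Y) = -1/Y + q*(-¼) = -1/Y - q/4)
d(2, 12)*68 + m(-2) = (-1/12 - ¼*2)*68 - 1*(-2) = (-1*1/12 - ½)*68 + 2 = (-1/12 - ½)*68 + 2 = -7/12*68 + 2 = -119/3 + 2 = -113/3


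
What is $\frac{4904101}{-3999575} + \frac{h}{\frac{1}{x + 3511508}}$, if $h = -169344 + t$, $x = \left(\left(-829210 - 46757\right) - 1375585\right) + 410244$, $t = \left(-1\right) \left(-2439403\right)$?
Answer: $\frac{15164198799864830899}{3999575} \approx 3.7915 \cdot 10^{12}$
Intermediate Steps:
$t = 2439403$
$x = -1841308$ ($x = \left(-875967 - 1375585\right) + 410244 = -2251552 + 410244 = -1841308$)
$h = 2270059$ ($h = -169344 + 2439403 = 2270059$)
$\frac{4904101}{-3999575} + \frac{h}{\frac{1}{x + 3511508}} = \frac{4904101}{-3999575} + \frac{2270059}{\frac{1}{-1841308 + 3511508}} = 4904101 \left(- \frac{1}{3999575}\right) + \frac{2270059}{\frac{1}{1670200}} = - \frac{4904101}{3999575} + 2270059 \frac{1}{\frac{1}{1670200}} = - \frac{4904101}{3999575} + 2270059 \cdot 1670200 = - \frac{4904101}{3999575} + 3791452541800 = \frac{15164198799864830899}{3999575}$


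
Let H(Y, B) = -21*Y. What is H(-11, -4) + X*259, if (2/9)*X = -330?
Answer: -384384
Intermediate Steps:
X = -1485 (X = (9/2)*(-330) = -1485)
H(-11, -4) + X*259 = -21*(-11) - 1485*259 = 231 - 384615 = -384384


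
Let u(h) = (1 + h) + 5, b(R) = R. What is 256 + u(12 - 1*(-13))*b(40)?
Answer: 1496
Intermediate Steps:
u(h) = 6 + h
256 + u(12 - 1*(-13))*b(40) = 256 + (6 + (12 - 1*(-13)))*40 = 256 + (6 + (12 + 13))*40 = 256 + (6 + 25)*40 = 256 + 31*40 = 256 + 1240 = 1496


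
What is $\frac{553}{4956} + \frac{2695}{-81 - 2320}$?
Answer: $- \frac{35069}{34692} \approx -1.0109$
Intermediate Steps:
$\frac{553}{4956} + \frac{2695}{-81 - 2320} = 553 \cdot \frac{1}{4956} + \frac{2695}{-2401} = \frac{79}{708} + 2695 \left(- \frac{1}{2401}\right) = \frac{79}{708} - \frac{55}{49} = - \frac{35069}{34692}$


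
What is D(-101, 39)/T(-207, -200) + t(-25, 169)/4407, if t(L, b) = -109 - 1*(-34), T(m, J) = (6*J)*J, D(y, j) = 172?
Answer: -1436833/88140000 ≈ -0.016302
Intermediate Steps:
T(m, J) = 6*J**2
t(L, b) = -75 (t(L, b) = -109 + 34 = -75)
D(-101, 39)/T(-207, -200) + t(-25, 169)/4407 = 172/((6*(-200)**2)) - 75/4407 = 172/((6*40000)) - 75*1/4407 = 172/240000 - 25/1469 = 172*(1/240000) - 25/1469 = 43/60000 - 25/1469 = -1436833/88140000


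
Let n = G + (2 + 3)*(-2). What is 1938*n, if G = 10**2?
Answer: 174420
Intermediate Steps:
G = 100
n = 90 (n = 100 + (2 + 3)*(-2) = 100 + 5*(-2) = 100 - 10 = 90)
1938*n = 1938*90 = 174420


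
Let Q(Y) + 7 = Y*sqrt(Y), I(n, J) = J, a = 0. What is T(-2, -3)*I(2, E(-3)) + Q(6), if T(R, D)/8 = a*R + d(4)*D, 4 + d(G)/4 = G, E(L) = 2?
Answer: -7 + 6*sqrt(6) ≈ 7.6969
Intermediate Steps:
d(G) = -16 + 4*G
T(R, D) = 0 (T(R, D) = 8*(0*R + (-16 + 4*4)*D) = 8*(0 + (-16 + 16)*D) = 8*(0 + 0*D) = 8*(0 + 0) = 8*0 = 0)
Q(Y) = -7 + Y**(3/2) (Q(Y) = -7 + Y*sqrt(Y) = -7 + Y**(3/2))
T(-2, -3)*I(2, E(-3)) + Q(6) = 0*2 + (-7 + 6**(3/2)) = 0 + (-7 + 6*sqrt(6)) = -7 + 6*sqrt(6)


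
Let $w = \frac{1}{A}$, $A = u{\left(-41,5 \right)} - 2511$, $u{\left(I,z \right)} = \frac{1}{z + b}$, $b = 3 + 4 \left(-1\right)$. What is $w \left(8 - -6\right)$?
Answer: $- \frac{56}{10043} \approx -0.005576$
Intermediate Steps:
$b = -1$ ($b = 3 - 4 = -1$)
$u{\left(I,z \right)} = \frac{1}{-1 + z}$ ($u{\left(I,z \right)} = \frac{1}{z - 1} = \frac{1}{-1 + z}$)
$A = - \frac{10043}{4}$ ($A = \frac{1}{-1 + 5} - 2511 = \frac{1}{4} - 2511 = - \frac{10043}{4} \approx -2510.8$)
$w = - \frac{4}{10043}$ ($w = \frac{1}{- \frac{10043}{4}} = - \frac{4}{10043} \approx -0.00039829$)
$w \left(8 - -6\right) = - \frac{4 \left(8 - -6\right)}{10043} = - \frac{4 \left(8 + 6\right)}{10043} = \left(- \frac{4}{10043}\right) 14 = - \frac{56}{10043}$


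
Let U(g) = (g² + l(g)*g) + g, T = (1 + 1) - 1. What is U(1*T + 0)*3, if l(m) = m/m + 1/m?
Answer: 12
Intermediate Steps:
l(m) = 1 + 1/m
T = 1 (T = 2 - 1 = 1)
U(g) = 1 + g² + 2*g (U(g) = (g² + ((1 + g)/g)*g) + g = (g² + (1 + g)) + g = (1 + g + g²) + g = 1 + g² + 2*g)
U(1*T + 0)*3 = (1 + (1*1 + 0) + (1*1 + 0)*(1 + (1*1 + 0)))*3 = (1 + (1 + 0) + (1 + 0)*(1 + (1 + 0)))*3 = (1 + 1 + 1*(1 + 1))*3 = (1 + 1 + 1*2)*3 = (1 + 1 + 2)*3 = 4*3 = 12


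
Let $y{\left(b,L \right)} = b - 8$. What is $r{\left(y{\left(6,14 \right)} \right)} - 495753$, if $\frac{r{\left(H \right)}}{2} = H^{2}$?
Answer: $-495745$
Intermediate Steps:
$y{\left(b,L \right)} = -8 + b$ ($y{\left(b,L \right)} = b - 8 = -8 + b$)
$r{\left(H \right)} = 2 H^{2}$
$r{\left(y{\left(6,14 \right)} \right)} - 495753 = 2 \left(-8 + 6\right)^{2} - 495753 = 2 \left(-2\right)^{2} - 495753 = 2 \cdot 4 - 495753 = 8 - 495753 = -495745$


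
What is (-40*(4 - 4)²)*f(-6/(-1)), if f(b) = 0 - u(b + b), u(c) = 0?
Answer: 0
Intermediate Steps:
f(b) = 0 (f(b) = 0 - 1*0 = 0 + 0 = 0)
(-40*(4 - 4)²)*f(-6/(-1)) = -40*(4 - 4)²*0 = -40*0²*0 = -40*0*0 = 0*0 = 0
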